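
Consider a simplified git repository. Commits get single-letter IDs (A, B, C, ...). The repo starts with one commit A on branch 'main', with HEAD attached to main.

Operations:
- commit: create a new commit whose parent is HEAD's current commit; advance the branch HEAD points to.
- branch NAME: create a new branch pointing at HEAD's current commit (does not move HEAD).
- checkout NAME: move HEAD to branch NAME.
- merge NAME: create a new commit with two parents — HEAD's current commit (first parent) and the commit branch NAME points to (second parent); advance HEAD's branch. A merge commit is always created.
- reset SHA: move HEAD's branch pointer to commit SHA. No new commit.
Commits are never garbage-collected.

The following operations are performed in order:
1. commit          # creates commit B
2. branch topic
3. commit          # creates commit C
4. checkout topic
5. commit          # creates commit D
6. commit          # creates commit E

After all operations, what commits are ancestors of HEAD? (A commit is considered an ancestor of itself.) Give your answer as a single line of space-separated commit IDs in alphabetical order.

Answer: A B D E

Derivation:
After op 1 (commit): HEAD=main@B [main=B]
After op 2 (branch): HEAD=main@B [main=B topic=B]
After op 3 (commit): HEAD=main@C [main=C topic=B]
After op 4 (checkout): HEAD=topic@B [main=C topic=B]
After op 5 (commit): HEAD=topic@D [main=C topic=D]
After op 6 (commit): HEAD=topic@E [main=C topic=E]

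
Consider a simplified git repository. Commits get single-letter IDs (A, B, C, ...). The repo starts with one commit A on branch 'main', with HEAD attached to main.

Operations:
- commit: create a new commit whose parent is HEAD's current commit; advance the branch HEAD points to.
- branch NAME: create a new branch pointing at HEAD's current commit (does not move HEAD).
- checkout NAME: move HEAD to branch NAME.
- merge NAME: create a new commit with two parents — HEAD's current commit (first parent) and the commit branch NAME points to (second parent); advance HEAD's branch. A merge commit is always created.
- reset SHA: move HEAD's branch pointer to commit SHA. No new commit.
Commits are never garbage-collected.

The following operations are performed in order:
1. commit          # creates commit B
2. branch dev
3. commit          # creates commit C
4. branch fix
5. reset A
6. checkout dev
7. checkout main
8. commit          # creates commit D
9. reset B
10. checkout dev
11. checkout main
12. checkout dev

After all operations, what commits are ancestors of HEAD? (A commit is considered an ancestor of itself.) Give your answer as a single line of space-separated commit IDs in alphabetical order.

After op 1 (commit): HEAD=main@B [main=B]
After op 2 (branch): HEAD=main@B [dev=B main=B]
After op 3 (commit): HEAD=main@C [dev=B main=C]
After op 4 (branch): HEAD=main@C [dev=B fix=C main=C]
After op 5 (reset): HEAD=main@A [dev=B fix=C main=A]
After op 6 (checkout): HEAD=dev@B [dev=B fix=C main=A]
After op 7 (checkout): HEAD=main@A [dev=B fix=C main=A]
After op 8 (commit): HEAD=main@D [dev=B fix=C main=D]
After op 9 (reset): HEAD=main@B [dev=B fix=C main=B]
After op 10 (checkout): HEAD=dev@B [dev=B fix=C main=B]
After op 11 (checkout): HEAD=main@B [dev=B fix=C main=B]
After op 12 (checkout): HEAD=dev@B [dev=B fix=C main=B]

Answer: A B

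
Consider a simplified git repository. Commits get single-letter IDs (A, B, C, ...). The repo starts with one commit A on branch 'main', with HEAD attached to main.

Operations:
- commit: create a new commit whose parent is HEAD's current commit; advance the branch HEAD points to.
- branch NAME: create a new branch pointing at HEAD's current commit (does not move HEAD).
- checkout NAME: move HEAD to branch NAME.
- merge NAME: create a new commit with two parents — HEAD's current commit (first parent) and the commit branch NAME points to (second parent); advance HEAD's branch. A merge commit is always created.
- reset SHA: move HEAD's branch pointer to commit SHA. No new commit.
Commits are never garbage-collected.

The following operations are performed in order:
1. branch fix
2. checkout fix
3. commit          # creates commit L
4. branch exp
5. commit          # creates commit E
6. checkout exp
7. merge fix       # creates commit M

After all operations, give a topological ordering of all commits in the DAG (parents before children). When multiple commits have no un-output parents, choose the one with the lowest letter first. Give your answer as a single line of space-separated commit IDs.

Answer: A L E M

Derivation:
After op 1 (branch): HEAD=main@A [fix=A main=A]
After op 2 (checkout): HEAD=fix@A [fix=A main=A]
After op 3 (commit): HEAD=fix@L [fix=L main=A]
After op 4 (branch): HEAD=fix@L [exp=L fix=L main=A]
After op 5 (commit): HEAD=fix@E [exp=L fix=E main=A]
After op 6 (checkout): HEAD=exp@L [exp=L fix=E main=A]
After op 7 (merge): HEAD=exp@M [exp=M fix=E main=A]
commit A: parents=[]
commit E: parents=['L']
commit L: parents=['A']
commit M: parents=['L', 'E']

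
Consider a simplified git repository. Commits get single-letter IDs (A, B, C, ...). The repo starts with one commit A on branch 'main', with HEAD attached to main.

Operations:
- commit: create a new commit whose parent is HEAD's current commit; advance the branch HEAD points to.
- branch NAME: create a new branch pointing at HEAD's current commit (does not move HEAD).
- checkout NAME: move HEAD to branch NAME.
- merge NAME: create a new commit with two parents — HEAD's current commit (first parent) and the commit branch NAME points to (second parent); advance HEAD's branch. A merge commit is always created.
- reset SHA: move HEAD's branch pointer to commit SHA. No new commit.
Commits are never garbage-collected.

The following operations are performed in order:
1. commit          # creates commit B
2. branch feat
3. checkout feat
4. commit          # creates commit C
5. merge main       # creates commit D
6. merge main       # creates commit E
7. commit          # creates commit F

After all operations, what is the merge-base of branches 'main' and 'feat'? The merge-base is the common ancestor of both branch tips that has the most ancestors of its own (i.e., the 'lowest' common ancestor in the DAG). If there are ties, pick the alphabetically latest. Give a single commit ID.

Answer: B

Derivation:
After op 1 (commit): HEAD=main@B [main=B]
After op 2 (branch): HEAD=main@B [feat=B main=B]
After op 3 (checkout): HEAD=feat@B [feat=B main=B]
After op 4 (commit): HEAD=feat@C [feat=C main=B]
After op 5 (merge): HEAD=feat@D [feat=D main=B]
After op 6 (merge): HEAD=feat@E [feat=E main=B]
After op 7 (commit): HEAD=feat@F [feat=F main=B]
ancestors(main=B): ['A', 'B']
ancestors(feat=F): ['A', 'B', 'C', 'D', 'E', 'F']
common: ['A', 'B']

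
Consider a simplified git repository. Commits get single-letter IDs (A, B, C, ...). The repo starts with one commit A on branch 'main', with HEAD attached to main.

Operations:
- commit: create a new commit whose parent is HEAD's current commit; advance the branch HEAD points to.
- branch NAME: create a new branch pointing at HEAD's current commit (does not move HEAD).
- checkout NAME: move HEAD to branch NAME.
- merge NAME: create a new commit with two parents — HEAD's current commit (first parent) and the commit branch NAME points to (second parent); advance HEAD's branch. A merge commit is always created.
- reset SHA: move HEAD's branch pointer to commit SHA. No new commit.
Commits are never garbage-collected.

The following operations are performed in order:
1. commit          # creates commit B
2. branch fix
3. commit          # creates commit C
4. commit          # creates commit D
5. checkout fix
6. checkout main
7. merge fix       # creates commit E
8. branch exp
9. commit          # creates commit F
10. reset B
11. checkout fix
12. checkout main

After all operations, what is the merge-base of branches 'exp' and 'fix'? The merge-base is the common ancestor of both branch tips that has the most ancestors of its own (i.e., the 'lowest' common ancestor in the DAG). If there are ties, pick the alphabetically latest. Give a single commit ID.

After op 1 (commit): HEAD=main@B [main=B]
After op 2 (branch): HEAD=main@B [fix=B main=B]
After op 3 (commit): HEAD=main@C [fix=B main=C]
After op 4 (commit): HEAD=main@D [fix=B main=D]
After op 5 (checkout): HEAD=fix@B [fix=B main=D]
After op 6 (checkout): HEAD=main@D [fix=B main=D]
After op 7 (merge): HEAD=main@E [fix=B main=E]
After op 8 (branch): HEAD=main@E [exp=E fix=B main=E]
After op 9 (commit): HEAD=main@F [exp=E fix=B main=F]
After op 10 (reset): HEAD=main@B [exp=E fix=B main=B]
After op 11 (checkout): HEAD=fix@B [exp=E fix=B main=B]
After op 12 (checkout): HEAD=main@B [exp=E fix=B main=B]
ancestors(exp=E): ['A', 'B', 'C', 'D', 'E']
ancestors(fix=B): ['A', 'B']
common: ['A', 'B']

Answer: B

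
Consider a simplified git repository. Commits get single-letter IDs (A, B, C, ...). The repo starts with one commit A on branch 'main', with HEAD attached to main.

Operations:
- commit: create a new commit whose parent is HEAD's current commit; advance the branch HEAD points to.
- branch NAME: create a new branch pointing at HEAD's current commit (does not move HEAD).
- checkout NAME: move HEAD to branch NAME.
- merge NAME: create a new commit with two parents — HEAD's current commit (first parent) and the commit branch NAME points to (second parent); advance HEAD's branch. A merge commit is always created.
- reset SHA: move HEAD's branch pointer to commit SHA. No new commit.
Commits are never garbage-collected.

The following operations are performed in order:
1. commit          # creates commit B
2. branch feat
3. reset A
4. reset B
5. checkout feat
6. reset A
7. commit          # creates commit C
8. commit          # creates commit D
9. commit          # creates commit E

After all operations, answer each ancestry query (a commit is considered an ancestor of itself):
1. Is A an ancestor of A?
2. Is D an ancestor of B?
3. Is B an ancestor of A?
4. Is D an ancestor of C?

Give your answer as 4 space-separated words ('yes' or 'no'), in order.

After op 1 (commit): HEAD=main@B [main=B]
After op 2 (branch): HEAD=main@B [feat=B main=B]
After op 3 (reset): HEAD=main@A [feat=B main=A]
After op 4 (reset): HEAD=main@B [feat=B main=B]
After op 5 (checkout): HEAD=feat@B [feat=B main=B]
After op 6 (reset): HEAD=feat@A [feat=A main=B]
After op 7 (commit): HEAD=feat@C [feat=C main=B]
After op 8 (commit): HEAD=feat@D [feat=D main=B]
After op 9 (commit): HEAD=feat@E [feat=E main=B]
ancestors(A) = {A}; A in? yes
ancestors(B) = {A,B}; D in? no
ancestors(A) = {A}; B in? no
ancestors(C) = {A,C}; D in? no

Answer: yes no no no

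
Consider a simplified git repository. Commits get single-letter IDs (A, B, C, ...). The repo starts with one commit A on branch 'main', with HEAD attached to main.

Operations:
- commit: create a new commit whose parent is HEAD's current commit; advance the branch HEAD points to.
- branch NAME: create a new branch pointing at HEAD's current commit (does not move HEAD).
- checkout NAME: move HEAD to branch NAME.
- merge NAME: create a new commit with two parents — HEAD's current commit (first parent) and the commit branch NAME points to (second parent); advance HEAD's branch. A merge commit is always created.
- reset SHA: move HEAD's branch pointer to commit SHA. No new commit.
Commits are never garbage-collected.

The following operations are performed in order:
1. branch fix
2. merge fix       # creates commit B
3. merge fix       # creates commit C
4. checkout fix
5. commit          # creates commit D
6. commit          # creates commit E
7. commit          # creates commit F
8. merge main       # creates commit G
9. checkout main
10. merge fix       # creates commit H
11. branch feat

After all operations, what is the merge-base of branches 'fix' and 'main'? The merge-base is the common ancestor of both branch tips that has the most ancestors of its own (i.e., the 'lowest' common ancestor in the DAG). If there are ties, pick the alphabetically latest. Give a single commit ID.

After op 1 (branch): HEAD=main@A [fix=A main=A]
After op 2 (merge): HEAD=main@B [fix=A main=B]
After op 3 (merge): HEAD=main@C [fix=A main=C]
After op 4 (checkout): HEAD=fix@A [fix=A main=C]
After op 5 (commit): HEAD=fix@D [fix=D main=C]
After op 6 (commit): HEAD=fix@E [fix=E main=C]
After op 7 (commit): HEAD=fix@F [fix=F main=C]
After op 8 (merge): HEAD=fix@G [fix=G main=C]
After op 9 (checkout): HEAD=main@C [fix=G main=C]
After op 10 (merge): HEAD=main@H [fix=G main=H]
After op 11 (branch): HEAD=main@H [feat=H fix=G main=H]
ancestors(fix=G): ['A', 'B', 'C', 'D', 'E', 'F', 'G']
ancestors(main=H): ['A', 'B', 'C', 'D', 'E', 'F', 'G', 'H']
common: ['A', 'B', 'C', 'D', 'E', 'F', 'G']

Answer: G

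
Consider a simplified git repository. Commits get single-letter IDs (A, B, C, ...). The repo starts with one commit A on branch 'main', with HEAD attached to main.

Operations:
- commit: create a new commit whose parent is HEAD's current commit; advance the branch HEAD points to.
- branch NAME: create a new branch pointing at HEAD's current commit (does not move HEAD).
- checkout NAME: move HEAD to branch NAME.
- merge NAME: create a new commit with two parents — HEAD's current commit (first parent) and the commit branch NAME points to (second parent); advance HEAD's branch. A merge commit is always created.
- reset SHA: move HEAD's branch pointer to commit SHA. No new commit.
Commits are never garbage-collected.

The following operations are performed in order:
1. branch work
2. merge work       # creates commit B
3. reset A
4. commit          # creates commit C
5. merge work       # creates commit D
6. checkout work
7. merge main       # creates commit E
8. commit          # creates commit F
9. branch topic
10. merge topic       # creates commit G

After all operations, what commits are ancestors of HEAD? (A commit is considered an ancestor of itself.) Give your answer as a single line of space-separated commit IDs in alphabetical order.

Answer: A C D E F G

Derivation:
After op 1 (branch): HEAD=main@A [main=A work=A]
After op 2 (merge): HEAD=main@B [main=B work=A]
After op 3 (reset): HEAD=main@A [main=A work=A]
After op 4 (commit): HEAD=main@C [main=C work=A]
After op 5 (merge): HEAD=main@D [main=D work=A]
After op 6 (checkout): HEAD=work@A [main=D work=A]
After op 7 (merge): HEAD=work@E [main=D work=E]
After op 8 (commit): HEAD=work@F [main=D work=F]
After op 9 (branch): HEAD=work@F [main=D topic=F work=F]
After op 10 (merge): HEAD=work@G [main=D topic=F work=G]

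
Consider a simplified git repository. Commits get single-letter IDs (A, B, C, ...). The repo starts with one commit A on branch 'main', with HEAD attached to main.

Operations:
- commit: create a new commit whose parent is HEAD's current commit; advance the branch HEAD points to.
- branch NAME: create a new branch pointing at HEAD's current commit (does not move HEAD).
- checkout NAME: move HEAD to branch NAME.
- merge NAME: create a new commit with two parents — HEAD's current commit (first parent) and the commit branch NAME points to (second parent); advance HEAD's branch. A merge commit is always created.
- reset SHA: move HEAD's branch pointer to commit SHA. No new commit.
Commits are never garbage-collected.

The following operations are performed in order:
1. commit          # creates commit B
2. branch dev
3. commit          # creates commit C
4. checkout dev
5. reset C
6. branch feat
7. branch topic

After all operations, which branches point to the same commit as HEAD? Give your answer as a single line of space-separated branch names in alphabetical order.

After op 1 (commit): HEAD=main@B [main=B]
After op 2 (branch): HEAD=main@B [dev=B main=B]
After op 3 (commit): HEAD=main@C [dev=B main=C]
After op 4 (checkout): HEAD=dev@B [dev=B main=C]
After op 5 (reset): HEAD=dev@C [dev=C main=C]
After op 6 (branch): HEAD=dev@C [dev=C feat=C main=C]
After op 7 (branch): HEAD=dev@C [dev=C feat=C main=C topic=C]

Answer: dev feat main topic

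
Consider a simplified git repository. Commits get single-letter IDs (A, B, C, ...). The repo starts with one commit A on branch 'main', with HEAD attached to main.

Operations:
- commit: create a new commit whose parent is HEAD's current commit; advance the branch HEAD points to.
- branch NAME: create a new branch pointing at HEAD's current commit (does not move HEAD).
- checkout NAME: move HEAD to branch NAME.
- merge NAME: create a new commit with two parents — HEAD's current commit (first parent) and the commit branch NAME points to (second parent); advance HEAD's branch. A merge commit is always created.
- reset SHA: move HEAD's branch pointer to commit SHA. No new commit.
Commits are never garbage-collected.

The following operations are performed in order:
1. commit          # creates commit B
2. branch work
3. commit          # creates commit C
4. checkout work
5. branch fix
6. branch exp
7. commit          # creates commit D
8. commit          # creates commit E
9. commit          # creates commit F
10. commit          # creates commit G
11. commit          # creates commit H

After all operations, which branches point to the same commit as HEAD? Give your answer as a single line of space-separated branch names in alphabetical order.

Answer: work

Derivation:
After op 1 (commit): HEAD=main@B [main=B]
After op 2 (branch): HEAD=main@B [main=B work=B]
After op 3 (commit): HEAD=main@C [main=C work=B]
After op 4 (checkout): HEAD=work@B [main=C work=B]
After op 5 (branch): HEAD=work@B [fix=B main=C work=B]
After op 6 (branch): HEAD=work@B [exp=B fix=B main=C work=B]
After op 7 (commit): HEAD=work@D [exp=B fix=B main=C work=D]
After op 8 (commit): HEAD=work@E [exp=B fix=B main=C work=E]
After op 9 (commit): HEAD=work@F [exp=B fix=B main=C work=F]
After op 10 (commit): HEAD=work@G [exp=B fix=B main=C work=G]
After op 11 (commit): HEAD=work@H [exp=B fix=B main=C work=H]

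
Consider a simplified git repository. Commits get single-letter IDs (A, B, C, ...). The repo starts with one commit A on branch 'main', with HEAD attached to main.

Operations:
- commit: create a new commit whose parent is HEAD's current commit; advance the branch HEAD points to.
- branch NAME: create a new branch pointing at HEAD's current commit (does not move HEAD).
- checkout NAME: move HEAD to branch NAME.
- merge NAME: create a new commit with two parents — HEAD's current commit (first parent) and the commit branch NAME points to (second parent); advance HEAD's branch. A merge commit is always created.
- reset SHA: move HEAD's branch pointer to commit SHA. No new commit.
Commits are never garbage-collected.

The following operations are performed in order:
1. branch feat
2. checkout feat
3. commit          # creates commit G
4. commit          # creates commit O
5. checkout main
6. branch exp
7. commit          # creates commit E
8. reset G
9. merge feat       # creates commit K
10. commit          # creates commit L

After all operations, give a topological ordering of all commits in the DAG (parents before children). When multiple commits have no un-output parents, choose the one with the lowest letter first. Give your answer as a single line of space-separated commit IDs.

After op 1 (branch): HEAD=main@A [feat=A main=A]
After op 2 (checkout): HEAD=feat@A [feat=A main=A]
After op 3 (commit): HEAD=feat@G [feat=G main=A]
After op 4 (commit): HEAD=feat@O [feat=O main=A]
After op 5 (checkout): HEAD=main@A [feat=O main=A]
After op 6 (branch): HEAD=main@A [exp=A feat=O main=A]
After op 7 (commit): HEAD=main@E [exp=A feat=O main=E]
After op 8 (reset): HEAD=main@G [exp=A feat=O main=G]
After op 9 (merge): HEAD=main@K [exp=A feat=O main=K]
After op 10 (commit): HEAD=main@L [exp=A feat=O main=L]
commit A: parents=[]
commit E: parents=['A']
commit G: parents=['A']
commit K: parents=['G', 'O']
commit L: parents=['K']
commit O: parents=['G']

Answer: A E G O K L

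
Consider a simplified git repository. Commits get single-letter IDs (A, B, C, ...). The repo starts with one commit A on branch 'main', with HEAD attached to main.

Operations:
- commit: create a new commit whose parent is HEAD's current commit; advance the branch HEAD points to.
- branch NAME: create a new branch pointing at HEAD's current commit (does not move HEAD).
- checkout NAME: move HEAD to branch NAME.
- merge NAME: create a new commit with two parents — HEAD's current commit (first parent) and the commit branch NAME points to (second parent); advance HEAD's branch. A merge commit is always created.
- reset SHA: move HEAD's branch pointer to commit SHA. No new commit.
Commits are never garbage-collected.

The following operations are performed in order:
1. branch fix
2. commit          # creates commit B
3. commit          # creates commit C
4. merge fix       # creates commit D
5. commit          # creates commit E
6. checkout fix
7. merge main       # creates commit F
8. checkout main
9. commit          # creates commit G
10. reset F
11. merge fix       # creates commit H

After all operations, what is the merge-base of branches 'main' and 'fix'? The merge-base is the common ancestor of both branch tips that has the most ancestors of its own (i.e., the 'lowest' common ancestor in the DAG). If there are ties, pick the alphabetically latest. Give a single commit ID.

After op 1 (branch): HEAD=main@A [fix=A main=A]
After op 2 (commit): HEAD=main@B [fix=A main=B]
After op 3 (commit): HEAD=main@C [fix=A main=C]
After op 4 (merge): HEAD=main@D [fix=A main=D]
After op 5 (commit): HEAD=main@E [fix=A main=E]
After op 6 (checkout): HEAD=fix@A [fix=A main=E]
After op 7 (merge): HEAD=fix@F [fix=F main=E]
After op 8 (checkout): HEAD=main@E [fix=F main=E]
After op 9 (commit): HEAD=main@G [fix=F main=G]
After op 10 (reset): HEAD=main@F [fix=F main=F]
After op 11 (merge): HEAD=main@H [fix=F main=H]
ancestors(main=H): ['A', 'B', 'C', 'D', 'E', 'F', 'H']
ancestors(fix=F): ['A', 'B', 'C', 'D', 'E', 'F']
common: ['A', 'B', 'C', 'D', 'E', 'F']

Answer: F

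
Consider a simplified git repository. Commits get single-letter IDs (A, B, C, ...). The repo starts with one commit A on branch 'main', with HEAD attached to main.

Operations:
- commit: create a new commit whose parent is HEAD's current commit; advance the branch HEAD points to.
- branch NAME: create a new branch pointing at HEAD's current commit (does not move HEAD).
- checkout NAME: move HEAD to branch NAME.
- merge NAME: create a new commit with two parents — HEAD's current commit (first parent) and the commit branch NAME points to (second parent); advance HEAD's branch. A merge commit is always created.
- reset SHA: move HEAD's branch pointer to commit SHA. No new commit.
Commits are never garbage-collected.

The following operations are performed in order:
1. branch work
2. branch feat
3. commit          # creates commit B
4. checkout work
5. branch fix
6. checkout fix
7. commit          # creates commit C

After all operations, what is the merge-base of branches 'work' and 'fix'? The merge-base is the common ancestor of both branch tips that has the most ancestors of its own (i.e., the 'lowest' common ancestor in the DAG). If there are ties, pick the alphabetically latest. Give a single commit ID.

Answer: A

Derivation:
After op 1 (branch): HEAD=main@A [main=A work=A]
After op 2 (branch): HEAD=main@A [feat=A main=A work=A]
After op 3 (commit): HEAD=main@B [feat=A main=B work=A]
After op 4 (checkout): HEAD=work@A [feat=A main=B work=A]
After op 5 (branch): HEAD=work@A [feat=A fix=A main=B work=A]
After op 6 (checkout): HEAD=fix@A [feat=A fix=A main=B work=A]
After op 7 (commit): HEAD=fix@C [feat=A fix=C main=B work=A]
ancestors(work=A): ['A']
ancestors(fix=C): ['A', 'C']
common: ['A']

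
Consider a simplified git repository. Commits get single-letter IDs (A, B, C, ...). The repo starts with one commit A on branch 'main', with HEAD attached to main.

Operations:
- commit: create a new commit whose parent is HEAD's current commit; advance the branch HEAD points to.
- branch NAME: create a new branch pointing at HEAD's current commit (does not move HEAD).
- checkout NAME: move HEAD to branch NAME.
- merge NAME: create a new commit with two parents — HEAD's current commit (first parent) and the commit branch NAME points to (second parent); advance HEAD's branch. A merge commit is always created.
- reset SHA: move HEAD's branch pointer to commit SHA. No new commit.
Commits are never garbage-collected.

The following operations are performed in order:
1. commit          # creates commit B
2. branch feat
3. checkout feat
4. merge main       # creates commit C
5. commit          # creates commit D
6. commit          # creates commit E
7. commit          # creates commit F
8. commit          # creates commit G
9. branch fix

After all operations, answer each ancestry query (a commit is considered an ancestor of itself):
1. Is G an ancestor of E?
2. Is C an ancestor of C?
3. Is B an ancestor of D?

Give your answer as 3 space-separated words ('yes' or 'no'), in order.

Answer: no yes yes

Derivation:
After op 1 (commit): HEAD=main@B [main=B]
After op 2 (branch): HEAD=main@B [feat=B main=B]
After op 3 (checkout): HEAD=feat@B [feat=B main=B]
After op 4 (merge): HEAD=feat@C [feat=C main=B]
After op 5 (commit): HEAD=feat@D [feat=D main=B]
After op 6 (commit): HEAD=feat@E [feat=E main=B]
After op 7 (commit): HEAD=feat@F [feat=F main=B]
After op 8 (commit): HEAD=feat@G [feat=G main=B]
After op 9 (branch): HEAD=feat@G [feat=G fix=G main=B]
ancestors(E) = {A,B,C,D,E}; G in? no
ancestors(C) = {A,B,C}; C in? yes
ancestors(D) = {A,B,C,D}; B in? yes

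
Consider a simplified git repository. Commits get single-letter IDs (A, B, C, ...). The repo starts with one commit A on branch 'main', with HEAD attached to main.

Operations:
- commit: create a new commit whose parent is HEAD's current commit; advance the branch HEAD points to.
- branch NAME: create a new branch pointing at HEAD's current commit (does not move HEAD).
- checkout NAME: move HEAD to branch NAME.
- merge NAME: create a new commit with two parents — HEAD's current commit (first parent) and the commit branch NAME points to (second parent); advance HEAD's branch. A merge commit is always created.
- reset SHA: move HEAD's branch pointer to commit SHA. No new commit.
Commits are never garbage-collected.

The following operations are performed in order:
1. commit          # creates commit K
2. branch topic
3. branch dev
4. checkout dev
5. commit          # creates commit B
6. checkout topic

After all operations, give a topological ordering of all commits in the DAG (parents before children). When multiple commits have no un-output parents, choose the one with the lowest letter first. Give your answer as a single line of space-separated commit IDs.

Answer: A K B

Derivation:
After op 1 (commit): HEAD=main@K [main=K]
After op 2 (branch): HEAD=main@K [main=K topic=K]
After op 3 (branch): HEAD=main@K [dev=K main=K topic=K]
After op 4 (checkout): HEAD=dev@K [dev=K main=K topic=K]
After op 5 (commit): HEAD=dev@B [dev=B main=K topic=K]
After op 6 (checkout): HEAD=topic@K [dev=B main=K topic=K]
commit A: parents=[]
commit B: parents=['K']
commit K: parents=['A']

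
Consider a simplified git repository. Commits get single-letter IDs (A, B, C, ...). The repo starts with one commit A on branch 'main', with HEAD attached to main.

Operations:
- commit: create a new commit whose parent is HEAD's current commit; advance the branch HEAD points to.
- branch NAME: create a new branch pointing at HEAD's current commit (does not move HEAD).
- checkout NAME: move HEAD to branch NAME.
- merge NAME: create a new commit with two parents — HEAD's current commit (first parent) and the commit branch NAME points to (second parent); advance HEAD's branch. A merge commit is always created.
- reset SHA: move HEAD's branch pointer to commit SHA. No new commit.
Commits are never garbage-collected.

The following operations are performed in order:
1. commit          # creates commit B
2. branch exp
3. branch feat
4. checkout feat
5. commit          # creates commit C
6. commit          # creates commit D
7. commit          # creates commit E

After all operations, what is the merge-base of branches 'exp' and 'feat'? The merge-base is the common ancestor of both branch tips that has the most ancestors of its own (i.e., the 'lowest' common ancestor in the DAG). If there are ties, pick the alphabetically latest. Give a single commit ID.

Answer: B

Derivation:
After op 1 (commit): HEAD=main@B [main=B]
After op 2 (branch): HEAD=main@B [exp=B main=B]
After op 3 (branch): HEAD=main@B [exp=B feat=B main=B]
After op 4 (checkout): HEAD=feat@B [exp=B feat=B main=B]
After op 5 (commit): HEAD=feat@C [exp=B feat=C main=B]
After op 6 (commit): HEAD=feat@D [exp=B feat=D main=B]
After op 7 (commit): HEAD=feat@E [exp=B feat=E main=B]
ancestors(exp=B): ['A', 'B']
ancestors(feat=E): ['A', 'B', 'C', 'D', 'E']
common: ['A', 'B']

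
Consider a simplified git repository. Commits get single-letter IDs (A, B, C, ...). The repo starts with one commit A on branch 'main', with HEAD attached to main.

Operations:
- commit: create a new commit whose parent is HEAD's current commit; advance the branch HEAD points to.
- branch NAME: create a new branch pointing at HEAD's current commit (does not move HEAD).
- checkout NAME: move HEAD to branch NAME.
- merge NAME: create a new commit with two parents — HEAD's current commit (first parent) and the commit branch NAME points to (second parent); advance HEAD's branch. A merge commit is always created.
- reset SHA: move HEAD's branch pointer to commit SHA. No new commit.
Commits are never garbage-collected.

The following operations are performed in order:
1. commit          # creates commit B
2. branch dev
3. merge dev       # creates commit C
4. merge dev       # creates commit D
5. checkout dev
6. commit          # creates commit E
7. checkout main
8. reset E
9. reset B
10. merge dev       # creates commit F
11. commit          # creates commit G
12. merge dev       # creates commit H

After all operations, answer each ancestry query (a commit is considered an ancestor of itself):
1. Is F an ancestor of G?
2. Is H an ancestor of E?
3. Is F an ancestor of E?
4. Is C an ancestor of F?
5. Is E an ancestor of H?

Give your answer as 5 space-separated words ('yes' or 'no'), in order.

After op 1 (commit): HEAD=main@B [main=B]
After op 2 (branch): HEAD=main@B [dev=B main=B]
After op 3 (merge): HEAD=main@C [dev=B main=C]
After op 4 (merge): HEAD=main@D [dev=B main=D]
After op 5 (checkout): HEAD=dev@B [dev=B main=D]
After op 6 (commit): HEAD=dev@E [dev=E main=D]
After op 7 (checkout): HEAD=main@D [dev=E main=D]
After op 8 (reset): HEAD=main@E [dev=E main=E]
After op 9 (reset): HEAD=main@B [dev=E main=B]
After op 10 (merge): HEAD=main@F [dev=E main=F]
After op 11 (commit): HEAD=main@G [dev=E main=G]
After op 12 (merge): HEAD=main@H [dev=E main=H]
ancestors(G) = {A,B,E,F,G}; F in? yes
ancestors(E) = {A,B,E}; H in? no
ancestors(E) = {A,B,E}; F in? no
ancestors(F) = {A,B,E,F}; C in? no
ancestors(H) = {A,B,E,F,G,H}; E in? yes

Answer: yes no no no yes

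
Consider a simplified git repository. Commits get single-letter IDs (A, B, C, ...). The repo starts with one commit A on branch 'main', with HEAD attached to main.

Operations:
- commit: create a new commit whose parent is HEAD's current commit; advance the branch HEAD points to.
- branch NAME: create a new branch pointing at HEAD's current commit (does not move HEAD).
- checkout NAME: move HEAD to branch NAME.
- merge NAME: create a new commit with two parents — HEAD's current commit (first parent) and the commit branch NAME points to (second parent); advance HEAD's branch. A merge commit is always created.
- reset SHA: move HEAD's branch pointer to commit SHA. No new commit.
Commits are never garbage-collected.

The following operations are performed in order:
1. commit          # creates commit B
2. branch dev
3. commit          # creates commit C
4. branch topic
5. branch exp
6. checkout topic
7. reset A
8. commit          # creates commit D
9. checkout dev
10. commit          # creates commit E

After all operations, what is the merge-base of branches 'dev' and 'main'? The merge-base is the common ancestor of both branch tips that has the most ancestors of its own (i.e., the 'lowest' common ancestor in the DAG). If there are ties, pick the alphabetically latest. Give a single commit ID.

Answer: B

Derivation:
After op 1 (commit): HEAD=main@B [main=B]
After op 2 (branch): HEAD=main@B [dev=B main=B]
After op 3 (commit): HEAD=main@C [dev=B main=C]
After op 4 (branch): HEAD=main@C [dev=B main=C topic=C]
After op 5 (branch): HEAD=main@C [dev=B exp=C main=C topic=C]
After op 6 (checkout): HEAD=topic@C [dev=B exp=C main=C topic=C]
After op 7 (reset): HEAD=topic@A [dev=B exp=C main=C topic=A]
After op 8 (commit): HEAD=topic@D [dev=B exp=C main=C topic=D]
After op 9 (checkout): HEAD=dev@B [dev=B exp=C main=C topic=D]
After op 10 (commit): HEAD=dev@E [dev=E exp=C main=C topic=D]
ancestors(dev=E): ['A', 'B', 'E']
ancestors(main=C): ['A', 'B', 'C']
common: ['A', 'B']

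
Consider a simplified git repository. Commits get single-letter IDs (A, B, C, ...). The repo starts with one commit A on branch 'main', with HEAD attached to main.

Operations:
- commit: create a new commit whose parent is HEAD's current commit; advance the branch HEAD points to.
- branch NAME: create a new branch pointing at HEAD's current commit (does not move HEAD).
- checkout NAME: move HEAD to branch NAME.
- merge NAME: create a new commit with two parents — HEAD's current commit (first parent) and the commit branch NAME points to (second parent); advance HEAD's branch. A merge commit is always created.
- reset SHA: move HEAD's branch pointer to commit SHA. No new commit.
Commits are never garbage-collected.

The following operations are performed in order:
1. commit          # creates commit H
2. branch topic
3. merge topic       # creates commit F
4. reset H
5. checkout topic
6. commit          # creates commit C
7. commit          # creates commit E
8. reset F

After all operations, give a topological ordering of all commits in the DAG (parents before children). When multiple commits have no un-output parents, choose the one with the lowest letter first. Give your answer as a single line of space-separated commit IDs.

Answer: A H C E F

Derivation:
After op 1 (commit): HEAD=main@H [main=H]
After op 2 (branch): HEAD=main@H [main=H topic=H]
After op 3 (merge): HEAD=main@F [main=F topic=H]
After op 4 (reset): HEAD=main@H [main=H topic=H]
After op 5 (checkout): HEAD=topic@H [main=H topic=H]
After op 6 (commit): HEAD=topic@C [main=H topic=C]
After op 7 (commit): HEAD=topic@E [main=H topic=E]
After op 8 (reset): HEAD=topic@F [main=H topic=F]
commit A: parents=[]
commit C: parents=['H']
commit E: parents=['C']
commit F: parents=['H', 'H']
commit H: parents=['A']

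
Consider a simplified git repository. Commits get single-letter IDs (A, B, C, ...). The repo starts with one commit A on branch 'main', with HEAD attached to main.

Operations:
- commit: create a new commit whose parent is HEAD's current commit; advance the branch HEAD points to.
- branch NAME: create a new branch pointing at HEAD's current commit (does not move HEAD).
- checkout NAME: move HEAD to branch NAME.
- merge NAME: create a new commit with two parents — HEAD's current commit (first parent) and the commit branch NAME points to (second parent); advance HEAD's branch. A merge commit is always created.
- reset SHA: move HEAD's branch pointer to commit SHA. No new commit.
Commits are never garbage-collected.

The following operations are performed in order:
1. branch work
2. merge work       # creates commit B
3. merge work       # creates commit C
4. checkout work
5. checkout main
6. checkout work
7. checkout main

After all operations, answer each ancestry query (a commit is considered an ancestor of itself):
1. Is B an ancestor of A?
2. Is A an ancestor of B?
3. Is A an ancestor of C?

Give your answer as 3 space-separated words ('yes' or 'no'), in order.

After op 1 (branch): HEAD=main@A [main=A work=A]
After op 2 (merge): HEAD=main@B [main=B work=A]
After op 3 (merge): HEAD=main@C [main=C work=A]
After op 4 (checkout): HEAD=work@A [main=C work=A]
After op 5 (checkout): HEAD=main@C [main=C work=A]
After op 6 (checkout): HEAD=work@A [main=C work=A]
After op 7 (checkout): HEAD=main@C [main=C work=A]
ancestors(A) = {A}; B in? no
ancestors(B) = {A,B}; A in? yes
ancestors(C) = {A,B,C}; A in? yes

Answer: no yes yes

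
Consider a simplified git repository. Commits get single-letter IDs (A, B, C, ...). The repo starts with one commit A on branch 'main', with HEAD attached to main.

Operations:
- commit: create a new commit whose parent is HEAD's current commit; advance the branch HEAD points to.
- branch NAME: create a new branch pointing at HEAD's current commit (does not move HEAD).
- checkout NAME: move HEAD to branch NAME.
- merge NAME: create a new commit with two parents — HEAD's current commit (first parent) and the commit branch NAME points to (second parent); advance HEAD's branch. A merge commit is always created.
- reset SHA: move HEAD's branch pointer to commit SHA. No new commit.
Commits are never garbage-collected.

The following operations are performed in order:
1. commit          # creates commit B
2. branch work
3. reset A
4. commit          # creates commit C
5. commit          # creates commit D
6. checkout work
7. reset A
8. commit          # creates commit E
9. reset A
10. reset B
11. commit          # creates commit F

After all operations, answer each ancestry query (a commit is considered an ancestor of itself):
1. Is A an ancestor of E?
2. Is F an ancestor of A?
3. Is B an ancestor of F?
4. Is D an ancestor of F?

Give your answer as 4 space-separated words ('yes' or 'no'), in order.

After op 1 (commit): HEAD=main@B [main=B]
After op 2 (branch): HEAD=main@B [main=B work=B]
After op 3 (reset): HEAD=main@A [main=A work=B]
After op 4 (commit): HEAD=main@C [main=C work=B]
After op 5 (commit): HEAD=main@D [main=D work=B]
After op 6 (checkout): HEAD=work@B [main=D work=B]
After op 7 (reset): HEAD=work@A [main=D work=A]
After op 8 (commit): HEAD=work@E [main=D work=E]
After op 9 (reset): HEAD=work@A [main=D work=A]
After op 10 (reset): HEAD=work@B [main=D work=B]
After op 11 (commit): HEAD=work@F [main=D work=F]
ancestors(E) = {A,E}; A in? yes
ancestors(A) = {A}; F in? no
ancestors(F) = {A,B,F}; B in? yes
ancestors(F) = {A,B,F}; D in? no

Answer: yes no yes no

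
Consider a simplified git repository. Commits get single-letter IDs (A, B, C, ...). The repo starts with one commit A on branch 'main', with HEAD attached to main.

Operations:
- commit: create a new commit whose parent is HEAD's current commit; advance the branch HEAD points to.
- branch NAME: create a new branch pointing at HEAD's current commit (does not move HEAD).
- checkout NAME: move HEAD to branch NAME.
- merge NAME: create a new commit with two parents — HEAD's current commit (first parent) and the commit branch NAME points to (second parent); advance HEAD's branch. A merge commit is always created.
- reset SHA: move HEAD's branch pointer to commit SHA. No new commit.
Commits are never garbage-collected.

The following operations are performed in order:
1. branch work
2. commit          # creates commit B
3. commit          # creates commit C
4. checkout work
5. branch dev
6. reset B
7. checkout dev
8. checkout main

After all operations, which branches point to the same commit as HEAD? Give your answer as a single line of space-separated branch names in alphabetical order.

Answer: main

Derivation:
After op 1 (branch): HEAD=main@A [main=A work=A]
After op 2 (commit): HEAD=main@B [main=B work=A]
After op 3 (commit): HEAD=main@C [main=C work=A]
After op 4 (checkout): HEAD=work@A [main=C work=A]
After op 5 (branch): HEAD=work@A [dev=A main=C work=A]
After op 6 (reset): HEAD=work@B [dev=A main=C work=B]
After op 7 (checkout): HEAD=dev@A [dev=A main=C work=B]
After op 8 (checkout): HEAD=main@C [dev=A main=C work=B]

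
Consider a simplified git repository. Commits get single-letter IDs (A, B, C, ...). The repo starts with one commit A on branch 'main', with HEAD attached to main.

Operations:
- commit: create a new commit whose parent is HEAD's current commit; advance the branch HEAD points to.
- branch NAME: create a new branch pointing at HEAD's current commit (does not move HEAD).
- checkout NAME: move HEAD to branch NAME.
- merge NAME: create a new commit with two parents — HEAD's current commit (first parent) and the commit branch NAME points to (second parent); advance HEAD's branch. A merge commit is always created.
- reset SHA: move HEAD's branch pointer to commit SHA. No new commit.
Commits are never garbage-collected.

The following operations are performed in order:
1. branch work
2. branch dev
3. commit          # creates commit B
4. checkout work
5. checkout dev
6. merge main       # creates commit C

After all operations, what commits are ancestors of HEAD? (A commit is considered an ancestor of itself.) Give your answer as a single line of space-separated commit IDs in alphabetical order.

Answer: A B C

Derivation:
After op 1 (branch): HEAD=main@A [main=A work=A]
After op 2 (branch): HEAD=main@A [dev=A main=A work=A]
After op 3 (commit): HEAD=main@B [dev=A main=B work=A]
After op 4 (checkout): HEAD=work@A [dev=A main=B work=A]
After op 5 (checkout): HEAD=dev@A [dev=A main=B work=A]
After op 6 (merge): HEAD=dev@C [dev=C main=B work=A]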